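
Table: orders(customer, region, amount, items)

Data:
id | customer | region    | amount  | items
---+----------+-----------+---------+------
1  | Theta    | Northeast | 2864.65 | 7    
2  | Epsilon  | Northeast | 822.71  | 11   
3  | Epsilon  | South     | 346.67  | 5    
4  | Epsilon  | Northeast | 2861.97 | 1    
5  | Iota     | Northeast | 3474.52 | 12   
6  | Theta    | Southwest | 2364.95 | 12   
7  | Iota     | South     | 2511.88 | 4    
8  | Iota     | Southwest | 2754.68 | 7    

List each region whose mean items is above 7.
SELECT region, AVG(items)
FROM orders
GROUP BY region
HAVING AVG(items) > 7

Result:
  Northeast: avg=7.75
  Southwest: avg=9.50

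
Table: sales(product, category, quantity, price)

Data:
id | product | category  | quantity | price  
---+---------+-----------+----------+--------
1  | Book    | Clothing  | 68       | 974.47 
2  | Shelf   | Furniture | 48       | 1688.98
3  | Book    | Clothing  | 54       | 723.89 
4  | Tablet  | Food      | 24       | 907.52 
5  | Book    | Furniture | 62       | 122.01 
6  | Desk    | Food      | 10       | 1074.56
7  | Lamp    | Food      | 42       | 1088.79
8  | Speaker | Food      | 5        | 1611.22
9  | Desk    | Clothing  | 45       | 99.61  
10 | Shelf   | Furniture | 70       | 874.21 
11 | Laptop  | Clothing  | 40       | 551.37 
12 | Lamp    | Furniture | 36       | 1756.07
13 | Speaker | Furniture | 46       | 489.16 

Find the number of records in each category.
SELECT category, COUNT(*) as count
FROM sales
GROUP BY category

Result:
  Clothing: 4
  Food: 4
  Furniture: 5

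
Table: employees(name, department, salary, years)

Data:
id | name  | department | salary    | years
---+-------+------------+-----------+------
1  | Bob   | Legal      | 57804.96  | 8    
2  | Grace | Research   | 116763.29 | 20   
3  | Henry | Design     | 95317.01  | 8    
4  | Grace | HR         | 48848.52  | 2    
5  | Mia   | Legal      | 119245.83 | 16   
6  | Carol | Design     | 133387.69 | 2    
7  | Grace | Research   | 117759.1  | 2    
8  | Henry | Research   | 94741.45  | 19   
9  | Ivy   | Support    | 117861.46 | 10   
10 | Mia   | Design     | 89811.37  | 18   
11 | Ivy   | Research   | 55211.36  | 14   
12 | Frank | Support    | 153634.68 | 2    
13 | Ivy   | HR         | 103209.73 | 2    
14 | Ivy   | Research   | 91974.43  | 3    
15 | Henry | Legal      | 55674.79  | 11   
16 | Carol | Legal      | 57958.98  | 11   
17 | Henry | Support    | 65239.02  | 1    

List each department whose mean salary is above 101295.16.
SELECT department, AVG(salary)
FROM employees
GROUP BY department
HAVING AVG(salary) > 101295.16

Result:
  Design: avg=106172.02
  Support: avg=112245.05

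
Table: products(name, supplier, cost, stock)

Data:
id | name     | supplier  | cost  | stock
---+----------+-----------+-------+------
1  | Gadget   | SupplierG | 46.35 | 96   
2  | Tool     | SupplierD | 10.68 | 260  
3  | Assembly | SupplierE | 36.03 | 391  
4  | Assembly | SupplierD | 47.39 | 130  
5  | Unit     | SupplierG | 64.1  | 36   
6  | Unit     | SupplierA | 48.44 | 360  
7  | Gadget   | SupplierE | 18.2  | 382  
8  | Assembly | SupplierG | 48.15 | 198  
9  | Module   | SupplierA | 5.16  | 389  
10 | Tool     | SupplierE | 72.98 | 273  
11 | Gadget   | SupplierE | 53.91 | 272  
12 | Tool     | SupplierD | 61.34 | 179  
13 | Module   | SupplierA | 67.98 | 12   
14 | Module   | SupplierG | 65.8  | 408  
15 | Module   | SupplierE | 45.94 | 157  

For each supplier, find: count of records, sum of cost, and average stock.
SELECT supplier,
       COUNT(*) as cnt,
       SUM(cost) as total_cost,
       AVG(stock) as avg_stock
FROM products
GROUP BY supplier

Result:
  SupplierA: 3 records, 121.58 total cost, 253.67 avg stock
  SupplierD: 3 records, 119.41 total cost, 189.67 avg stock
  SupplierE: 5 records, 227.06 total cost, 295.00 avg stock
  SupplierG: 4 records, 224.40 total cost, 184.50 avg stock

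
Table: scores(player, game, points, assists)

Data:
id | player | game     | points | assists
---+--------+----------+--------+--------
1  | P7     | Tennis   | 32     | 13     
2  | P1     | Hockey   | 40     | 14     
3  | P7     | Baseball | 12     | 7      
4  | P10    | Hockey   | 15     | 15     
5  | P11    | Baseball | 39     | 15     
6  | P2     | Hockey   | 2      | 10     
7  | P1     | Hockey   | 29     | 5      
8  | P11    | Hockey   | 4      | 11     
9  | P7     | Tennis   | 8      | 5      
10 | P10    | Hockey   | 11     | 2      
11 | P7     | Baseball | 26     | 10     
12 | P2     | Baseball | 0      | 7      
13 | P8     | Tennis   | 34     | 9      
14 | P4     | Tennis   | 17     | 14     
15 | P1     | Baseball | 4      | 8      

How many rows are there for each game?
SELECT game, COUNT(*) as count
FROM scores
GROUP BY game

Result:
  Baseball: 5
  Hockey: 6
  Tennis: 4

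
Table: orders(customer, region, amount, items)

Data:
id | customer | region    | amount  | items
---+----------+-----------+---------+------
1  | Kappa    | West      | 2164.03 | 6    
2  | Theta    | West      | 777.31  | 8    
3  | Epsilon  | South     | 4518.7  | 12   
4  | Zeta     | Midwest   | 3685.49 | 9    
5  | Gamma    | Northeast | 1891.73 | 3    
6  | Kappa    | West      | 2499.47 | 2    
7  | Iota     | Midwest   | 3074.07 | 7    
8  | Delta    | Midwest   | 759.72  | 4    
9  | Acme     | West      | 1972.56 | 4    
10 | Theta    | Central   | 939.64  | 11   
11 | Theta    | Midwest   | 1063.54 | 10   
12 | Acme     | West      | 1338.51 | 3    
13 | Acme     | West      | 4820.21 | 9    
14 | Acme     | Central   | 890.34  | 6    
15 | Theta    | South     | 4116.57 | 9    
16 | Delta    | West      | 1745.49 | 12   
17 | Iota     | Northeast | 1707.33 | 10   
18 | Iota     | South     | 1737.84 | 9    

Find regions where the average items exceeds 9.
SELECT region, AVG(items)
FROM orders
GROUP BY region
HAVING AVG(items) > 9

Result:
  South: avg=10.00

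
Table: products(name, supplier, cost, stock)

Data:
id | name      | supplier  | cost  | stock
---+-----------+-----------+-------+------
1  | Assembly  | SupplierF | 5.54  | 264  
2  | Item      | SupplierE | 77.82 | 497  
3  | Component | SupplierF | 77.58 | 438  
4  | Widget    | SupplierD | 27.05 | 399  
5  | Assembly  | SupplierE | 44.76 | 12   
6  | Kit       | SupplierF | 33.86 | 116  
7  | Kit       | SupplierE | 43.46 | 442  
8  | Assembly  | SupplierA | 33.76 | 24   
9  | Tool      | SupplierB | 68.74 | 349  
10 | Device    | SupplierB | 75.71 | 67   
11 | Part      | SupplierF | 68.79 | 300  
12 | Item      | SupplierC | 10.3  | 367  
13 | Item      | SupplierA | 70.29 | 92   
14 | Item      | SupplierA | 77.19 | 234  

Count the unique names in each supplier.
SELECT supplier, COUNT(DISTINCT name)
FROM products
GROUP BY supplier

Result:
  SupplierA: 2 distinct
  SupplierB: 2 distinct
  SupplierC: 1 distinct
  SupplierD: 1 distinct
  SupplierE: 3 distinct
  SupplierF: 4 distinct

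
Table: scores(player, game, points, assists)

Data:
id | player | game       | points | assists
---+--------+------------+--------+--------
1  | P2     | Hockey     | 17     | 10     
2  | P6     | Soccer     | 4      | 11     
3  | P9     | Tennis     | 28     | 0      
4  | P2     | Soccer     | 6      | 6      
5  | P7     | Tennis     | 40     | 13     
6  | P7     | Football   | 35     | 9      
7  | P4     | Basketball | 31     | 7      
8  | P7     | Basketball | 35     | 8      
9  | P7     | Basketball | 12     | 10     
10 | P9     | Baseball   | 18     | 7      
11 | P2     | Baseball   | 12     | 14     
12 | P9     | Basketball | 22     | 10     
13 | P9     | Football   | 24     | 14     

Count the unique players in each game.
SELECT game, COUNT(DISTINCT player)
FROM scores
GROUP BY game

Result:
  Baseball: 2 distinct
  Basketball: 3 distinct
  Football: 2 distinct
  Hockey: 1 distinct
  Soccer: 2 distinct
  Tennis: 2 distinct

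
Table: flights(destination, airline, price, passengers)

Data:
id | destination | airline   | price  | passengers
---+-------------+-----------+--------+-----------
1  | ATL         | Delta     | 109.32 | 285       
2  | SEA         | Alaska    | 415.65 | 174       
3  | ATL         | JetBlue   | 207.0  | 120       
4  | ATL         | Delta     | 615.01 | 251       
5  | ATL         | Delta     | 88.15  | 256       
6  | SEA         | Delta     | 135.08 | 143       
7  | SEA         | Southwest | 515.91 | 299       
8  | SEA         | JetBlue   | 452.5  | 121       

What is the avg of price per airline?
SELECT airline, AVG(price) as result
FROM flights
GROUP BY airline

Result:
  Alaska: 415.65
  Delta: 236.89
  JetBlue: 329.75
  Southwest: 515.91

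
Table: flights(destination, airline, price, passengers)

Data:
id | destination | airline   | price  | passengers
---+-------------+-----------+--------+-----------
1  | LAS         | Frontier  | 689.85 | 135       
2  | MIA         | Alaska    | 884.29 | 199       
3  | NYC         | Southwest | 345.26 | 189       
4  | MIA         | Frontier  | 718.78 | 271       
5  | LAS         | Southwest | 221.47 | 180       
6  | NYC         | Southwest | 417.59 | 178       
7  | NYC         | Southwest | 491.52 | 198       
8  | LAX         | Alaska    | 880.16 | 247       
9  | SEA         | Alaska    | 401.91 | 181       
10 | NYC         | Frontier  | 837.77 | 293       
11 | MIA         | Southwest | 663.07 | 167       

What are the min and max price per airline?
SELECT airline, MIN(price), MAX(price)
FROM flights
GROUP BY airline

Result:
  Alaska: min=401.91, max=884.29
  Frontier: min=689.85, max=837.77
  Southwest: min=221.47, max=663.07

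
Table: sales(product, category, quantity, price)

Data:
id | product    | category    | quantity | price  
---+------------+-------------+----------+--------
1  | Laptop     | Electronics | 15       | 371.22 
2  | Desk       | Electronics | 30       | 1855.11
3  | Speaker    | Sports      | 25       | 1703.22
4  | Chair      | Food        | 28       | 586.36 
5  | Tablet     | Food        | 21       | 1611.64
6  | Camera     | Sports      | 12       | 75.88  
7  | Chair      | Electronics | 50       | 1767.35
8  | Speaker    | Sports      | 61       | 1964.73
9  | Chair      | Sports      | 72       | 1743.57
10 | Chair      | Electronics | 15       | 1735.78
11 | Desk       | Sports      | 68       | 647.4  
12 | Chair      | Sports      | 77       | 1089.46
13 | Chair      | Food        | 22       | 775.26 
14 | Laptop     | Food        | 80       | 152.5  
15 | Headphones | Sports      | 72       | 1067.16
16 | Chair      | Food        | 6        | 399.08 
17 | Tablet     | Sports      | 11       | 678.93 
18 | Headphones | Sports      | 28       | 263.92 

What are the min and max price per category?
SELECT category, MIN(price), MAX(price)
FROM sales
GROUP BY category

Result:
  Electronics: min=371.22, max=1855.11
  Food: min=152.50, max=1611.64
  Sports: min=75.88, max=1964.73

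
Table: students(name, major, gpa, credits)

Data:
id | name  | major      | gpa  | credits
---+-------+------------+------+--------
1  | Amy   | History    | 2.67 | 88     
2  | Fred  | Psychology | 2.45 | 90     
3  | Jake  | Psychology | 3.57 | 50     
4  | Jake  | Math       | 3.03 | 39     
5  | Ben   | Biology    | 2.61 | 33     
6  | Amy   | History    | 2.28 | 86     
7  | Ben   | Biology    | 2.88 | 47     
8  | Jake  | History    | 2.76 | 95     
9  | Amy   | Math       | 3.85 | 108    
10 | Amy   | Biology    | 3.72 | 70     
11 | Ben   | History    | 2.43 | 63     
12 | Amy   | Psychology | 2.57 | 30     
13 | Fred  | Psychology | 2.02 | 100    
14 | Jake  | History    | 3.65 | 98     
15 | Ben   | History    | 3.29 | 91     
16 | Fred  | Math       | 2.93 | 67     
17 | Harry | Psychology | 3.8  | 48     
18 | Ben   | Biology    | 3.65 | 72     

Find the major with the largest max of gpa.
SELECT major, MAX(gpa) as val
FROM students
GROUP BY major
ORDER BY val DESC
LIMIT 1

Result: Math with max(gpa) = 3.85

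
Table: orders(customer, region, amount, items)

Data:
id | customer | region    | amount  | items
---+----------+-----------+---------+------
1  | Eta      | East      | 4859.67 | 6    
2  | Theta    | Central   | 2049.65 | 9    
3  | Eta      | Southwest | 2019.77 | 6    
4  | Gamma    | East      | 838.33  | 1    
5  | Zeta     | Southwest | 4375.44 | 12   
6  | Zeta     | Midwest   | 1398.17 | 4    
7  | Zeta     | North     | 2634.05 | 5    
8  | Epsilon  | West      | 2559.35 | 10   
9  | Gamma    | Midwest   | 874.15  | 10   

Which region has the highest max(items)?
SELECT region, MAX(items) as val
FROM orders
GROUP BY region
ORDER BY val DESC
LIMIT 1

Result: Southwest with max(items) = 12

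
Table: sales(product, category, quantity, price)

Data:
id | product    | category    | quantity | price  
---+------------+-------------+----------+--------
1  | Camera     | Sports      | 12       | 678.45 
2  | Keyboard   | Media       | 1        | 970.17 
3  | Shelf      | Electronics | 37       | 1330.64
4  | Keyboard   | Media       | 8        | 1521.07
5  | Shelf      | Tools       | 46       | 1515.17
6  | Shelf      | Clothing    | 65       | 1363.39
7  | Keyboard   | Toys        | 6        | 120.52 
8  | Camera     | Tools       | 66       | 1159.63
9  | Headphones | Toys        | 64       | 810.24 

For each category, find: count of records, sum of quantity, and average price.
SELECT category,
       COUNT(*) as cnt,
       SUM(quantity) as total_quantity,
       AVG(price) as avg_price
FROM sales
GROUP BY category

Result:
  Clothing: 1 records, 65 total quantity, 1363.39 avg price
  Electronics: 1 records, 37 total quantity, 1330.64 avg price
  Media: 2 records, 9 total quantity, 1245.62 avg price
  Sports: 1 records, 12 total quantity, 678.45 avg price
  Tools: 2 records, 112 total quantity, 1337.40 avg price
  Toys: 2 records, 70 total quantity, 465.38 avg price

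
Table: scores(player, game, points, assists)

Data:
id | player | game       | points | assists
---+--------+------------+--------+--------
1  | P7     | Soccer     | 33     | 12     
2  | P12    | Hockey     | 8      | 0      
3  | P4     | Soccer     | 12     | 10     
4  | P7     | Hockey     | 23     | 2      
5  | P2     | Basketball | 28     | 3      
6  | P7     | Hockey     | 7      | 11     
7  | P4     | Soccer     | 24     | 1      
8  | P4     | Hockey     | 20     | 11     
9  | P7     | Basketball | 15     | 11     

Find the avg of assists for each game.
SELECT game, AVG(assists) as result
FROM scores
GROUP BY game

Result:
  Basketball: 7.00
  Hockey: 6.00
  Soccer: 7.67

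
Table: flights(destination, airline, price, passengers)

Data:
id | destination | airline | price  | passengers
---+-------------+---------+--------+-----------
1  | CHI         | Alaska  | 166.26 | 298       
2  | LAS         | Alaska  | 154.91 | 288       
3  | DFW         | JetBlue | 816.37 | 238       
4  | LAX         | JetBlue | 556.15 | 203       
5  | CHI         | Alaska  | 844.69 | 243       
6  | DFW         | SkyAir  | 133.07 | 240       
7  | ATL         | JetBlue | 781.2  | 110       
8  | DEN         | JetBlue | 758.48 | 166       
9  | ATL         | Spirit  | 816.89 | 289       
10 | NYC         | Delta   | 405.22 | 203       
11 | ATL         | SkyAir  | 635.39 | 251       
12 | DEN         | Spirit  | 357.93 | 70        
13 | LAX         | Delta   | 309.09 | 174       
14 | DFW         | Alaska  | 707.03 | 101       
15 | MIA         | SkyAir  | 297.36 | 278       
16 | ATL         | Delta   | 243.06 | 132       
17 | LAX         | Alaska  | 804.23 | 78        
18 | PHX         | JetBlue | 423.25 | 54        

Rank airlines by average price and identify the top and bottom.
SELECT airline, AVG(price)
FROM flights
GROUP BY airline
ORDER BY AVG(price)

All groups:
  Delta: 319.12
  SkyAir: 355.27
  Alaska: 535.42
  Spirit: 587.41
  JetBlue: 667.09

Highest: JetBlue (667.09)
Lowest: Delta (319.12)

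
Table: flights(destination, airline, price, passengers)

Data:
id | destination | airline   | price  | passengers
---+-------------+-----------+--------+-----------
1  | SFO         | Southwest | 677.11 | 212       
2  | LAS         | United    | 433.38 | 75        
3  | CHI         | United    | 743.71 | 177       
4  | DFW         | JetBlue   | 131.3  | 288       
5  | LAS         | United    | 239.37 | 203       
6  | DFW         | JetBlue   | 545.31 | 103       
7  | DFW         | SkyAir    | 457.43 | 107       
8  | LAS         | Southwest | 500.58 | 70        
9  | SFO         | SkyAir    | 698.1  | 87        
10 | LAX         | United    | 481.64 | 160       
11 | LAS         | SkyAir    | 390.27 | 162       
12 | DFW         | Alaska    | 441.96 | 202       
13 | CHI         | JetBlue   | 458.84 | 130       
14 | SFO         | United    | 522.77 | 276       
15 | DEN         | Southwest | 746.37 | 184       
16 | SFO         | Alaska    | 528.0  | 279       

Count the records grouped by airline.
SELECT airline, COUNT(*) as count
FROM flights
GROUP BY airline

Result:
  Alaska: 2
  JetBlue: 3
  SkyAir: 3
  Southwest: 3
  United: 5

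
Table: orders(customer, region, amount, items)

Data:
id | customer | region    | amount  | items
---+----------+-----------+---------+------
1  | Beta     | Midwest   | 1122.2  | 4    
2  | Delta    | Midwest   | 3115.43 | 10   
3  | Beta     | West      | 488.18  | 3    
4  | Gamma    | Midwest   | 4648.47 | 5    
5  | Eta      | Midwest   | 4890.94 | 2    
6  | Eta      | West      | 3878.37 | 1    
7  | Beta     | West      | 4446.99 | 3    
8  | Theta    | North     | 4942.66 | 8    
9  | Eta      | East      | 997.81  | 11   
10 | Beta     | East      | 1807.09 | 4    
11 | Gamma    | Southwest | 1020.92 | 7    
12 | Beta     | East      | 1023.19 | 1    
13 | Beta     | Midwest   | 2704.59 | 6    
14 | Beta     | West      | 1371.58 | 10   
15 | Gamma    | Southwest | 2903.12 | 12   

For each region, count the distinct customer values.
SELECT region, COUNT(DISTINCT customer)
FROM orders
GROUP BY region

Result:
  East: 2 distinct
  Midwest: 4 distinct
  North: 1 distinct
  Southwest: 1 distinct
  West: 2 distinct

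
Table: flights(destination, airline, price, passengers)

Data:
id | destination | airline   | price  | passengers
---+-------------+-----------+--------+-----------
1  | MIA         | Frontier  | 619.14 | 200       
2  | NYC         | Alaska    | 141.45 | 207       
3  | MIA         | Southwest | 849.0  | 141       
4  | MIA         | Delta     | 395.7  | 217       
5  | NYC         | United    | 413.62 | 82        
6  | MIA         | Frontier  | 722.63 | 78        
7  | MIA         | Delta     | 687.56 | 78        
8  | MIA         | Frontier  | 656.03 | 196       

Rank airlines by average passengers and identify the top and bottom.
SELECT airline, AVG(passengers)
FROM flights
GROUP BY airline
ORDER BY AVG(passengers)

All groups:
  United: 82.00
  Southwest: 141.00
  Delta: 147.50
  Frontier: 158.00
  Alaska: 207.00

Highest: Alaska (207.00)
Lowest: United (82.00)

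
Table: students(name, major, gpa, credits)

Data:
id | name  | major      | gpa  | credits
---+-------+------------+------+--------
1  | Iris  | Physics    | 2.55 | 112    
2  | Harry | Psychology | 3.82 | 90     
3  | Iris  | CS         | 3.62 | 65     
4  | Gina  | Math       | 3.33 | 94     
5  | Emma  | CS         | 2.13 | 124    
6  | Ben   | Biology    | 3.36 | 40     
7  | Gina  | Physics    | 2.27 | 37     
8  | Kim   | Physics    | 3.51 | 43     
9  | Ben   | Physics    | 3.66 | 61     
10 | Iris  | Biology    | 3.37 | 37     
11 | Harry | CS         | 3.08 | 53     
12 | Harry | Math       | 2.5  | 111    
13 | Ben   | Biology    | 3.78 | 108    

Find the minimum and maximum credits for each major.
SELECT major, MIN(credits), MAX(credits)
FROM students
GROUP BY major

Result:
  Biology: min=37, max=108
  CS: min=53, max=124
  Math: min=94, max=111
  Physics: min=37, max=112
  Psychology: min=90, max=90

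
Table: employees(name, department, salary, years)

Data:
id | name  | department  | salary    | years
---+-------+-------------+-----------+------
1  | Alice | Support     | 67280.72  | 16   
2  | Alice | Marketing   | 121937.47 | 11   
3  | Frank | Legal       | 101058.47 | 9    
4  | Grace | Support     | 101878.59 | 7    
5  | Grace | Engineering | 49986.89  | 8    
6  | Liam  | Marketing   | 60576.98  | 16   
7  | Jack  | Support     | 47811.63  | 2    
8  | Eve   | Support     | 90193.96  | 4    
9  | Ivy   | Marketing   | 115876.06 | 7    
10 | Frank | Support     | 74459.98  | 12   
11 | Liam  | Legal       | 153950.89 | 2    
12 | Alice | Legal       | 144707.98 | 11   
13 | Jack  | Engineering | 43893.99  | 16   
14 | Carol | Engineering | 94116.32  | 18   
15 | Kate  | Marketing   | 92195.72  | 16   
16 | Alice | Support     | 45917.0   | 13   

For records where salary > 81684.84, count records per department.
SELECT department, COUNT(*)
FROM employees
WHERE salary > 81684.84
GROUP BY department

Note: WHERE filters rows before grouping.

Result:
  Engineering: 1
  Legal: 3
  Marketing: 3
  Support: 2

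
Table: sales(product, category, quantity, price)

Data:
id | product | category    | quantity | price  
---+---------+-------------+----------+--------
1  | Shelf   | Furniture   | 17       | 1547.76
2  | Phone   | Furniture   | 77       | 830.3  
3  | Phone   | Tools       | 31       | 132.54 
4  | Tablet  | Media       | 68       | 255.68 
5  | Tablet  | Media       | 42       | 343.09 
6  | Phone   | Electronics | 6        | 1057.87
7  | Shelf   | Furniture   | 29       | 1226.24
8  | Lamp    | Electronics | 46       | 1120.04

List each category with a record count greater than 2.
SELECT category, COUNT(*) as cnt
FROM sales
GROUP BY category
HAVING COUNT(*) > 2

Result:
  Furniture: 3

Note: HAVING filters groups after aggregation, WHERE filters rows before.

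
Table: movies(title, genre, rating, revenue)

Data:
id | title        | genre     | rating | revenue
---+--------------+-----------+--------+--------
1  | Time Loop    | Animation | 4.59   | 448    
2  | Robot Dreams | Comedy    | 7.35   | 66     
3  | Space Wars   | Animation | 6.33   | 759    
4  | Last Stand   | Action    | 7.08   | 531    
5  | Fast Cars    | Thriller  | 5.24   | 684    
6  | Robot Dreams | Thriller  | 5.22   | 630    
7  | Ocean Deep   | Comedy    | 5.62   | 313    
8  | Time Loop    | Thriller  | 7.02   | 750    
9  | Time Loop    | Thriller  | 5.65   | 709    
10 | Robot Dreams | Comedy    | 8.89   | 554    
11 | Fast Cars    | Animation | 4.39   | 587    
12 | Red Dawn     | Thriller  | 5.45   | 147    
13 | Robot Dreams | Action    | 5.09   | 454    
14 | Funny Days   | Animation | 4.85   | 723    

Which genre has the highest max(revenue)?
SELECT genre, MAX(revenue) as val
FROM movies
GROUP BY genre
ORDER BY val DESC
LIMIT 1

Result: Animation with max(revenue) = 759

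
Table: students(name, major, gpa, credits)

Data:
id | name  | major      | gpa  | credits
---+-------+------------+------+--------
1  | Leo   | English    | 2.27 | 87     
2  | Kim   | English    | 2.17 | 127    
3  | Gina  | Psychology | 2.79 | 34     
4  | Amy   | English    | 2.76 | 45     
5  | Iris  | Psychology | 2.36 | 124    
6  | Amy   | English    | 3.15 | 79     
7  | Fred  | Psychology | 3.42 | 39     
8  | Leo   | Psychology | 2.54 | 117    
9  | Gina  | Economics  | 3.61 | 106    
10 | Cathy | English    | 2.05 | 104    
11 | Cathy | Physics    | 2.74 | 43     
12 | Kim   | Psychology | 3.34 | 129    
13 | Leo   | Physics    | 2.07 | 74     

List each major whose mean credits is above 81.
SELECT major, AVG(credits)
FROM students
GROUP BY major
HAVING AVG(credits) > 81

Result:
  Economics: avg=106.00
  English: avg=88.40
  Psychology: avg=88.60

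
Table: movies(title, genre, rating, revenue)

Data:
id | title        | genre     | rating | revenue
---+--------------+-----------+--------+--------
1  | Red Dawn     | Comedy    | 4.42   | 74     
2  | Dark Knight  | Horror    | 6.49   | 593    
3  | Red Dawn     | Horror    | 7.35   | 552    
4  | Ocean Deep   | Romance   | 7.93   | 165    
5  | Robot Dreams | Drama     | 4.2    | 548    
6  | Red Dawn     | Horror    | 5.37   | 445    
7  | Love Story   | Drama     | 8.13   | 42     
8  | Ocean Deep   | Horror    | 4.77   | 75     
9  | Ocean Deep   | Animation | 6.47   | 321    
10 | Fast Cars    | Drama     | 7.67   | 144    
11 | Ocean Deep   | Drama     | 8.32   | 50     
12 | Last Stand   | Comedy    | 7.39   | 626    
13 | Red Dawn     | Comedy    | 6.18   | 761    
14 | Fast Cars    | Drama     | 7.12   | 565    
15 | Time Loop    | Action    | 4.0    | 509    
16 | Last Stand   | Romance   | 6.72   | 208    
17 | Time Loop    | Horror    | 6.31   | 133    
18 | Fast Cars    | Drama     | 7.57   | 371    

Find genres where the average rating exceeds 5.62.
SELECT genre, AVG(rating)
FROM movies
GROUP BY genre
HAVING AVG(rating) > 5.62

Result:
  Animation: avg=6.47
  Comedy: avg=6.00
  Drama: avg=7.17
  Horror: avg=6.06
  Romance: avg=7.33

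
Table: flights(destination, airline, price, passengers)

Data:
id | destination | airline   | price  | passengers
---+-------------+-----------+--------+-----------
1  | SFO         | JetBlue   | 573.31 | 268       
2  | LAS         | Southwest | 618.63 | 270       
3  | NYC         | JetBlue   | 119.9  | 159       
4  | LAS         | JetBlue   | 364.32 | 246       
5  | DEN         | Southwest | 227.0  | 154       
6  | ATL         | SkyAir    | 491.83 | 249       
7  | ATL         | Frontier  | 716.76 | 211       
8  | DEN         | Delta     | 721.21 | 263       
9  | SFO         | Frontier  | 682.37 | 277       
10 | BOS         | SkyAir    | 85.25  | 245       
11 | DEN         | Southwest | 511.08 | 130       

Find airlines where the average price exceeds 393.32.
SELECT airline, AVG(price)
FROM flights
GROUP BY airline
HAVING AVG(price) > 393.32

Result:
  Delta: avg=721.21
  Frontier: avg=699.57
  Southwest: avg=452.24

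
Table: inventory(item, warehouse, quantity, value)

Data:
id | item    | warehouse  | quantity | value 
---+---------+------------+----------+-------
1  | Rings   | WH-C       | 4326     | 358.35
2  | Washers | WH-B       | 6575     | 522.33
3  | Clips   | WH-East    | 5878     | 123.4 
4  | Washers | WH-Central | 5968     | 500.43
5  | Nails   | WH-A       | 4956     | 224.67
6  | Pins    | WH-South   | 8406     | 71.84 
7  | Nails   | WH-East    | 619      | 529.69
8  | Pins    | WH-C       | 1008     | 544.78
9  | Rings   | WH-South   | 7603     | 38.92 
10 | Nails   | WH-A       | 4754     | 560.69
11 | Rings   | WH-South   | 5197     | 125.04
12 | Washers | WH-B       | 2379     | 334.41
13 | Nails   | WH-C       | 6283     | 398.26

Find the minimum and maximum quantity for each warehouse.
SELECT warehouse, MIN(quantity), MAX(quantity)
FROM inventory
GROUP BY warehouse

Result:
  WH-A: min=4754, max=4956
  WH-B: min=2379, max=6575
  WH-C: min=1008, max=6283
  WH-Central: min=5968, max=5968
  WH-East: min=619, max=5878
  WH-South: min=5197, max=8406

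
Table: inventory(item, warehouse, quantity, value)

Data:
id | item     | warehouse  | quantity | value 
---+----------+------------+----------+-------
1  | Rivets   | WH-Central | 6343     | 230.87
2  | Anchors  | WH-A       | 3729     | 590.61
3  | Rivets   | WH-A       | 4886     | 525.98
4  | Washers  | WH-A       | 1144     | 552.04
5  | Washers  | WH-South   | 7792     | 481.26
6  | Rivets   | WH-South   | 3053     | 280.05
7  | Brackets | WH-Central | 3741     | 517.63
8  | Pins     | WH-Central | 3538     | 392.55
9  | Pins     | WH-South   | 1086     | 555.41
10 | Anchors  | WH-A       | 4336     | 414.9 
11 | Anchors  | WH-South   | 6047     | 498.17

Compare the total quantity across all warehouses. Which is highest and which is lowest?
SELECT warehouse, SUM(quantity)
FROM inventory
GROUP BY warehouse
ORDER BY SUM(quantity)

All groups:
  WH-Central: 13622
  WH-A: 14095
  WH-South: 17978

Highest: WH-South (17978)
Lowest: WH-Central (13622)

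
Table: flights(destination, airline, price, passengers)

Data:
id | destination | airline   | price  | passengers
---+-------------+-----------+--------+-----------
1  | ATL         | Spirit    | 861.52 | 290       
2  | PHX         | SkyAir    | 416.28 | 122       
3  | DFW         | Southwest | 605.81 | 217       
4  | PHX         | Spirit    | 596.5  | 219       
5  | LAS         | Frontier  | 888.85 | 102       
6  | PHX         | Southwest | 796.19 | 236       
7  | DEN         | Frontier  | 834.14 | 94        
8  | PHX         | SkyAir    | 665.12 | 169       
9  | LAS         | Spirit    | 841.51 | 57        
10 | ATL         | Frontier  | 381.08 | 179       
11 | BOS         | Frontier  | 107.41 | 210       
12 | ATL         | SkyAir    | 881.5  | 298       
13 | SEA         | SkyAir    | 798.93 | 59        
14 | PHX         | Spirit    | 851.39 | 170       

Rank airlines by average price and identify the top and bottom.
SELECT airline, AVG(price)
FROM flights
GROUP BY airline
ORDER BY AVG(price)

All groups:
  Frontier: 552.87
  SkyAir: 690.46
  Southwest: 701.00
  Spirit: 787.73

Highest: Spirit (787.73)
Lowest: Frontier (552.87)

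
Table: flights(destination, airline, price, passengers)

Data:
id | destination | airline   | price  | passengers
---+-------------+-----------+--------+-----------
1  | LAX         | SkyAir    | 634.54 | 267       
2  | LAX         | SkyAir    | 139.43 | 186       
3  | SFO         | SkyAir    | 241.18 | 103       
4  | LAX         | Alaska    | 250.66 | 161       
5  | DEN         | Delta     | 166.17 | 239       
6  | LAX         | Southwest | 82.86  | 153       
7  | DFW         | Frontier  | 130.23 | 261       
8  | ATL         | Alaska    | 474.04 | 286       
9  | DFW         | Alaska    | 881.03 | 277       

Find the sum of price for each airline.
SELECT airline, SUM(price) as result
FROM flights
GROUP BY airline

Result:
  Alaska: 1605.73
  Delta: 166.17
  Frontier: 130.23
  SkyAir: 1015.15
  Southwest: 82.86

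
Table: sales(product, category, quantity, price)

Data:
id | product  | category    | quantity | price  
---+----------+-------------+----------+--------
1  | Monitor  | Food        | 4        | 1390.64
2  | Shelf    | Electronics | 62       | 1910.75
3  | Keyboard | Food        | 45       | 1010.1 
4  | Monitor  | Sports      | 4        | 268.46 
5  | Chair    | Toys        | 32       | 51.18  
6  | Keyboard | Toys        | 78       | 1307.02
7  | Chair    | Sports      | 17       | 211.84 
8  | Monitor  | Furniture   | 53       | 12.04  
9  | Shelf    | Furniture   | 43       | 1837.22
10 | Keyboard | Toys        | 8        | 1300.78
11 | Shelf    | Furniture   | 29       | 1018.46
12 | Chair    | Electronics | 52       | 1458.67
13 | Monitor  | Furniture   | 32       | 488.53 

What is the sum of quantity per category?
SELECT category, SUM(quantity) as result
FROM sales
GROUP BY category

Result:
  Electronics: 114
  Food: 49
  Furniture: 157
  Sports: 21
  Toys: 118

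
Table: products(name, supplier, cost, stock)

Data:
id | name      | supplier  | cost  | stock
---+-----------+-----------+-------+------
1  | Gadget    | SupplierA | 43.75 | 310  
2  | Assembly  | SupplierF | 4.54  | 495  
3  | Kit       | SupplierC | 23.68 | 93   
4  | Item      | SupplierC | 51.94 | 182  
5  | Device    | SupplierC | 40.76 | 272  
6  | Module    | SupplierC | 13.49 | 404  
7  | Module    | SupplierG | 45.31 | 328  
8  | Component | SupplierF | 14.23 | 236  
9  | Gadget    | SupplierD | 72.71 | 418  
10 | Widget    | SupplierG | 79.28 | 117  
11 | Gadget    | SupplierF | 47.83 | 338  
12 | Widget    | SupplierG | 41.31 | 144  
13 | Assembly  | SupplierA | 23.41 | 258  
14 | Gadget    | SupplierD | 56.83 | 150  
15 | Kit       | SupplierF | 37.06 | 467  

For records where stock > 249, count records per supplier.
SELECT supplier, COUNT(*)
FROM products
WHERE stock > 249
GROUP BY supplier

Note: WHERE filters rows before grouping.

Result:
  SupplierA: 2
  SupplierC: 2
  SupplierD: 1
  SupplierF: 3
  SupplierG: 1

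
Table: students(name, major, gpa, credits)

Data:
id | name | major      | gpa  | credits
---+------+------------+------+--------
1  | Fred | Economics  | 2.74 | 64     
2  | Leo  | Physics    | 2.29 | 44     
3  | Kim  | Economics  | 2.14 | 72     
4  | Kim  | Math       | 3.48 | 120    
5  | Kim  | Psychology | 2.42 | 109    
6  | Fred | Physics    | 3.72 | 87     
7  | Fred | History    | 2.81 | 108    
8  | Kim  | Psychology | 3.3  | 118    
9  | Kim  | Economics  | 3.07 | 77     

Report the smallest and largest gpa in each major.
SELECT major, MIN(gpa), MAX(gpa)
FROM students
GROUP BY major

Result:
  Economics: min=2.14, max=3.07
  History: min=2.81, max=2.81
  Math: min=3.48, max=3.48
  Physics: min=2.29, max=3.72
  Psychology: min=2.42, max=3.30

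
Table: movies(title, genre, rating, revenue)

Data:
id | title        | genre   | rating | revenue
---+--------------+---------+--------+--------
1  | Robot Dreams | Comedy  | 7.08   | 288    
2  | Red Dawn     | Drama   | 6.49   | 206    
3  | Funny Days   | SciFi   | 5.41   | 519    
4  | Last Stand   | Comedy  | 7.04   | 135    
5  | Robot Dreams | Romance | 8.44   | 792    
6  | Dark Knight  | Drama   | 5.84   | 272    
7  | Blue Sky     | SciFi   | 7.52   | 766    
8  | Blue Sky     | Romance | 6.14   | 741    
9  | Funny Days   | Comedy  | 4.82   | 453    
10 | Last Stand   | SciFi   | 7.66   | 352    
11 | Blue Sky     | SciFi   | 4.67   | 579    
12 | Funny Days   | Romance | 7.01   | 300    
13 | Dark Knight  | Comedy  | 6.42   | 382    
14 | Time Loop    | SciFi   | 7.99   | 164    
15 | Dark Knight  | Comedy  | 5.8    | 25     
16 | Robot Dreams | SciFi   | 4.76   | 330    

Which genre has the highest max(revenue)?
SELECT genre, MAX(revenue) as val
FROM movies
GROUP BY genre
ORDER BY val DESC
LIMIT 1

Result: Romance with max(revenue) = 792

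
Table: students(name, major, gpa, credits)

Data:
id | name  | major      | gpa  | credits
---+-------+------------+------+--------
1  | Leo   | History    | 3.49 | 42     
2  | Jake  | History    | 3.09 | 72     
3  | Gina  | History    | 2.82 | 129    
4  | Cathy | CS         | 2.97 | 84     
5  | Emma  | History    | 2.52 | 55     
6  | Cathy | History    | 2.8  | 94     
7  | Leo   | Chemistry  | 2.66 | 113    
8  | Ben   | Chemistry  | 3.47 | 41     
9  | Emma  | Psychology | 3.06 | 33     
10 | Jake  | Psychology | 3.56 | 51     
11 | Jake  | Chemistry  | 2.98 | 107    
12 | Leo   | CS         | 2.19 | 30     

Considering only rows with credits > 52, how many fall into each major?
SELECT major, COUNT(*)
FROM students
WHERE credits > 52
GROUP BY major

Note: WHERE filters rows before grouping.

Result:
  CS: 1
  Chemistry: 2
  History: 4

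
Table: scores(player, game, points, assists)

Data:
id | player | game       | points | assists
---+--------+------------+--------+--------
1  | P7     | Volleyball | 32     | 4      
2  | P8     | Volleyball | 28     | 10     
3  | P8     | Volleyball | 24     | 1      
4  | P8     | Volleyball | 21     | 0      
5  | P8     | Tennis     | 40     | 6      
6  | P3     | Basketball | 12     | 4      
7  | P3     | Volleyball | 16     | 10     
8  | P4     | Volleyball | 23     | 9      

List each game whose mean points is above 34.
SELECT game, AVG(points)
FROM scores
GROUP BY game
HAVING AVG(points) > 34

Result:
  Tennis: avg=40.00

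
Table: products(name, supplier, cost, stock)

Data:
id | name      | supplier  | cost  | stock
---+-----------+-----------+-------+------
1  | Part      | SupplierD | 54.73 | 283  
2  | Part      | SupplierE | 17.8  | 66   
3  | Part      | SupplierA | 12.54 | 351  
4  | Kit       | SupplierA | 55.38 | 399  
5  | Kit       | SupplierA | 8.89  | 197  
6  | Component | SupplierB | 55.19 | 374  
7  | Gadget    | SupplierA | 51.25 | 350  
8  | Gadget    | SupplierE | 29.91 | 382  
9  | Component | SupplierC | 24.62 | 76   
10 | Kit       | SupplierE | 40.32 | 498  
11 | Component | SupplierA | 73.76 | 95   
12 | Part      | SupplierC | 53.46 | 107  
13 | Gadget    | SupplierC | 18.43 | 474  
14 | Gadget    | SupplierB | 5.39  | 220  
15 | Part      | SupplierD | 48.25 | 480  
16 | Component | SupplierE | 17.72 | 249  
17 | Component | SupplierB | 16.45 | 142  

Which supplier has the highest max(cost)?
SELECT supplier, MAX(cost) as val
FROM products
GROUP BY supplier
ORDER BY val DESC
LIMIT 1

Result: SupplierA with max(cost) = 73.76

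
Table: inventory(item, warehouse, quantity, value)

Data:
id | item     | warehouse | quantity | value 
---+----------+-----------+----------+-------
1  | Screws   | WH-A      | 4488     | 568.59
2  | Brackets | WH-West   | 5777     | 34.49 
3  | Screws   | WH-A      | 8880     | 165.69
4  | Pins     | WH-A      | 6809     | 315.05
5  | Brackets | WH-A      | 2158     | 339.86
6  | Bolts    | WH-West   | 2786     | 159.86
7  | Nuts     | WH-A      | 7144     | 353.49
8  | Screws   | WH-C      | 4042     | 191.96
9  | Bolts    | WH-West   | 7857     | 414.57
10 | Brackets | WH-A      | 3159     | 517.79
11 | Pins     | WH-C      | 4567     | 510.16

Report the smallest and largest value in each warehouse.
SELECT warehouse, MIN(value), MAX(value)
FROM inventory
GROUP BY warehouse

Result:
  WH-A: min=165.69, max=568.59
  WH-C: min=191.96, max=510.16
  WH-West: min=34.49, max=414.57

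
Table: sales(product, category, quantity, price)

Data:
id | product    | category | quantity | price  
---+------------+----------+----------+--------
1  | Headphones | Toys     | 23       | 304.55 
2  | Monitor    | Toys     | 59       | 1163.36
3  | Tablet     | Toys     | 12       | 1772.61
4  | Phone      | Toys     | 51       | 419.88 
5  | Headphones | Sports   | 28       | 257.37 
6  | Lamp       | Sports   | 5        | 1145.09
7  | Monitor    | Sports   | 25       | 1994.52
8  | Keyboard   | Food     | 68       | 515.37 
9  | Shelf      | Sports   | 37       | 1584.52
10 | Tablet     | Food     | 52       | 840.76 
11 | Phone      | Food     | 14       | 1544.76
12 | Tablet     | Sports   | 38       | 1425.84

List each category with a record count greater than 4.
SELECT category, COUNT(*) as cnt
FROM sales
GROUP BY category
HAVING COUNT(*) > 4

Result:
  Sports: 5

Note: HAVING filters groups after aggregation, WHERE filters rows before.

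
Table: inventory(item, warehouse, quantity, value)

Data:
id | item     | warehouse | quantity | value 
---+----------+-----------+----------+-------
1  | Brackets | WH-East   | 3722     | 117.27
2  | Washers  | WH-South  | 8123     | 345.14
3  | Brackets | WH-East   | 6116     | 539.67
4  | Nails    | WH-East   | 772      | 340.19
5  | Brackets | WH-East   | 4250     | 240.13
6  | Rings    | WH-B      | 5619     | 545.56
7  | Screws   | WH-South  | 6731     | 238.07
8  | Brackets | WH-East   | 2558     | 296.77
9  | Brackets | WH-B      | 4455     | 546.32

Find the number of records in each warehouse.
SELECT warehouse, COUNT(*) as count
FROM inventory
GROUP BY warehouse

Result:
  WH-B: 2
  WH-East: 5
  WH-South: 2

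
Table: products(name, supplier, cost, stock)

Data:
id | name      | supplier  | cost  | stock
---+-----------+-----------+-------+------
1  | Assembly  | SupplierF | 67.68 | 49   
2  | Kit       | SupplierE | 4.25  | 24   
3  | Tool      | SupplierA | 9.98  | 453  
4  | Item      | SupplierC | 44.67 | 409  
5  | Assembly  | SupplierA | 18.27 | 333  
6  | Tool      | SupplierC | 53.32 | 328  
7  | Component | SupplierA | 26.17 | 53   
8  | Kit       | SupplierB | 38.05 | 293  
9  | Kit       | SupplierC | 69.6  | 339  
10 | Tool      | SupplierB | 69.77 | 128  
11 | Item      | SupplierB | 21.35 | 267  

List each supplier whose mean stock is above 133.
SELECT supplier, AVG(stock)
FROM products
GROUP BY supplier
HAVING AVG(stock) > 133

Result:
  SupplierA: avg=279.67
  SupplierB: avg=229.33
  SupplierC: avg=358.67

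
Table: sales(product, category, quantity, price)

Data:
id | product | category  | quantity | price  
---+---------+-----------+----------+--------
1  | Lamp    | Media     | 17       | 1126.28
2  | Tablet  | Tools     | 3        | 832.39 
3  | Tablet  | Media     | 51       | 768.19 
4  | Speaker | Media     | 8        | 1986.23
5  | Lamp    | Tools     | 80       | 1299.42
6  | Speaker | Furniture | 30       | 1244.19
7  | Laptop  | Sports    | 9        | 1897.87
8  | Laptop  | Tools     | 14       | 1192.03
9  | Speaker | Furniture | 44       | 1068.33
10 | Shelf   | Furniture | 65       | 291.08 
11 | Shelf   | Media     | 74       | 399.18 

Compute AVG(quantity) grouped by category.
SELECT category, AVG(quantity) as result
FROM sales
GROUP BY category

Result:
  Furniture: 46.33
  Media: 37.50
  Sports: 9.00
  Tools: 32.33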